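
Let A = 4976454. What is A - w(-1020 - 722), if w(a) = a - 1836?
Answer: 4980032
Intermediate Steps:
w(a) = -1836 + a
A - w(-1020 - 722) = 4976454 - (-1836 + (-1020 - 722)) = 4976454 - (-1836 - 1742) = 4976454 - 1*(-3578) = 4976454 + 3578 = 4980032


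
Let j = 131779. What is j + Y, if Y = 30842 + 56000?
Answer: 218621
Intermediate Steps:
Y = 86842
j + Y = 131779 + 86842 = 218621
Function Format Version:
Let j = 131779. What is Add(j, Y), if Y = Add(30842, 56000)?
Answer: 218621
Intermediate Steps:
Y = 86842
Add(j, Y) = Add(131779, 86842) = 218621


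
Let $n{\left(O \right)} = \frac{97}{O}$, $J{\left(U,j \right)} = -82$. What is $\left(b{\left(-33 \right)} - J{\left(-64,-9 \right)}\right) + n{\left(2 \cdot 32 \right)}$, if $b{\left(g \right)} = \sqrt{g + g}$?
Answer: $\frac{5345}{64} + i \sqrt{66} \approx 83.516 + 8.124 i$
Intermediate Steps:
$b{\left(g \right)} = \sqrt{2} \sqrt{g}$ ($b{\left(g \right)} = \sqrt{2 g} = \sqrt{2} \sqrt{g}$)
$\left(b{\left(-33 \right)} - J{\left(-64,-9 \right)}\right) + n{\left(2 \cdot 32 \right)} = \left(\sqrt{2} \sqrt{-33} - -82\right) + \frac{97}{2 \cdot 32} = \left(\sqrt{2} i \sqrt{33} + 82\right) + \frac{97}{64} = \left(i \sqrt{66} + 82\right) + 97 \cdot \frac{1}{64} = \left(82 + i \sqrt{66}\right) + \frac{97}{64} = \frac{5345}{64} + i \sqrt{66}$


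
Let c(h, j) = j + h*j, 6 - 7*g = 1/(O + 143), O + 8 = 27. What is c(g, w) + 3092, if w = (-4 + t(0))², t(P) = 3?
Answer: 3508433/1134 ≈ 3093.9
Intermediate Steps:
O = 19 (O = -8 + 27 = 19)
w = 1 (w = (-4 + 3)² = (-1)² = 1)
g = 971/1134 (g = 6/7 - 1/(7*(19 + 143)) = 6/7 - ⅐/162 = 6/7 - ⅐*1/162 = 6/7 - 1/1134 = 971/1134 ≈ 0.85626)
c(g, w) + 3092 = 1*(1 + 971/1134) + 3092 = 1*(2105/1134) + 3092 = 2105/1134 + 3092 = 3508433/1134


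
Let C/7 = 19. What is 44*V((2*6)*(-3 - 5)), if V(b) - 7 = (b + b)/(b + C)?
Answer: 2948/37 ≈ 79.676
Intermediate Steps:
C = 133 (C = 7*19 = 133)
V(b) = 7 + 2*b/(133 + b) (V(b) = 7 + (b + b)/(b + 133) = 7 + (2*b)/(133 + b) = 7 + 2*b/(133 + b))
44*V((2*6)*(-3 - 5)) = 44*((931 + 9*((2*6)*(-3 - 5)))/(133 + (2*6)*(-3 - 5))) = 44*((931 + 9*(12*(-8)))/(133 + 12*(-8))) = 44*((931 + 9*(-96))/(133 - 96)) = 44*((931 - 864)/37) = 44*((1/37)*67) = 44*(67/37) = 2948/37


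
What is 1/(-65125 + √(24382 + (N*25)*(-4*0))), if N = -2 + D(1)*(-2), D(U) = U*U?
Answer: -65125/4241241243 - √24382/4241241243 ≈ -1.5392e-5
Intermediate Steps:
D(U) = U²
N = -4 (N = -2 + 1²*(-2) = -2 + 1*(-2) = -2 - 2 = -4)
1/(-65125 + √(24382 + (N*25)*(-4*0))) = 1/(-65125 + √(24382 + (-4*25)*(-4*0))) = 1/(-65125 + √(24382 - 100*0)) = 1/(-65125 + √(24382 + 0)) = 1/(-65125 + √24382)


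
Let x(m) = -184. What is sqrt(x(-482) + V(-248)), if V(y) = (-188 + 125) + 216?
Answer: I*sqrt(31) ≈ 5.5678*I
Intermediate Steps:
V(y) = 153 (V(y) = -63 + 216 = 153)
sqrt(x(-482) + V(-248)) = sqrt(-184 + 153) = sqrt(-31) = I*sqrt(31)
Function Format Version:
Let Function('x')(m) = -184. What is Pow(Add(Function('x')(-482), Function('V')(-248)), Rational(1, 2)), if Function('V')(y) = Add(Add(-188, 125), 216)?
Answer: Mul(I, Pow(31, Rational(1, 2))) ≈ Mul(5.5678, I)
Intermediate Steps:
Function('V')(y) = 153 (Function('V')(y) = Add(-63, 216) = 153)
Pow(Add(Function('x')(-482), Function('V')(-248)), Rational(1, 2)) = Pow(Add(-184, 153), Rational(1, 2)) = Pow(-31, Rational(1, 2)) = Mul(I, Pow(31, Rational(1, 2)))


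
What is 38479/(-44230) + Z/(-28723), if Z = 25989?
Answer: -2254725787/1270418290 ≈ -1.7748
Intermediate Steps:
38479/(-44230) + Z/(-28723) = 38479/(-44230) + 25989/(-28723) = 38479*(-1/44230) + 25989*(-1/28723) = -38479/44230 - 25989/28723 = -2254725787/1270418290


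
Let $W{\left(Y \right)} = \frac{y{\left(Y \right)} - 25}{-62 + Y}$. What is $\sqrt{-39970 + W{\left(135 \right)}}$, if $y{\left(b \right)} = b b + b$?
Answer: $\frac{5 i \sqrt{8466467}}{73} \approx 199.3 i$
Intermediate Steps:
$y{\left(b \right)} = b + b^{2}$ ($y{\left(b \right)} = b^{2} + b = b + b^{2}$)
$W{\left(Y \right)} = \frac{-25 + Y \left(1 + Y\right)}{-62 + Y}$ ($W{\left(Y \right)} = \frac{Y \left(1 + Y\right) - 25}{-62 + Y} = \frac{-25 + Y \left(1 + Y\right)}{-62 + Y}$)
$\sqrt{-39970 + W{\left(135 \right)}} = \sqrt{-39970 + \frac{-25 + 135 \left(1 + 135\right)}{-62 + 135}} = \sqrt{-39970 + \frac{-25 + 135 \cdot 136}{73}} = \sqrt{-39970 + \frac{-25 + 18360}{73}} = \sqrt{-39970 + \frac{1}{73} \cdot 18335} = \sqrt{-39970 + \frac{18335}{73}} = \sqrt{- \frac{2899475}{73}} = \frac{5 i \sqrt{8466467}}{73}$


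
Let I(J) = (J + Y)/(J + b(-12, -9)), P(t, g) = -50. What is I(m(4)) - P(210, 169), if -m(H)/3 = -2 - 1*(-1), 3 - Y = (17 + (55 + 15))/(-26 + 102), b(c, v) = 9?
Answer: 15323/304 ≈ 50.405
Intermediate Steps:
Y = 141/76 (Y = 3 - (17 + (55 + 15))/(-26 + 102) = 3 - (17 + 70)/76 = 3 - 87/76 = 141/76 ≈ 1.8553)
m(H) = 3 (m(H) = -3*(-2 - 1*(-1)) = -3*(-2 + 1) = -3*(-1) = 3)
I(J) = (141/76 + J)/(9 + J) (I(J) = (J + 141/76)/(J + 9) = (141/76 + J)/(9 + J))
I(m(4)) - P(210, 169) = (141/76 + 3)/(9 + 3) - 1*(-50) = (369/76)/12 + 50 = (1/12)*(369/76) + 50 = 123/304 + 50 = 15323/304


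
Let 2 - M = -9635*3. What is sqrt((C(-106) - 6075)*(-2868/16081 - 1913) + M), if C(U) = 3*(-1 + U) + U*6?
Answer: sqrt(3486523326469859)/16081 ≈ 3671.8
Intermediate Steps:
C(U) = -3 + 9*U (C(U) = (-3 + 3*U) + 6*U = -3 + 9*U)
M = 28907 (M = 2 - (-9635)*3 = 2 - 1*(-28905) = 2 + 28905 = 28907)
sqrt((C(-106) - 6075)*(-2868/16081 - 1913) + M) = sqrt(((-3 + 9*(-106)) - 6075)*(-2868/16081 - 1913) + 28907) = sqrt(((-3 - 954) - 6075)*(-2868*1/16081 - 1913) + 28907) = sqrt((-957 - 6075)*(-2868/16081 - 1913) + 28907) = sqrt(-7032*(-30765821/16081) + 28907) = sqrt(216345253272/16081 + 28907) = sqrt(216810106739/16081) = sqrt(3486523326469859)/16081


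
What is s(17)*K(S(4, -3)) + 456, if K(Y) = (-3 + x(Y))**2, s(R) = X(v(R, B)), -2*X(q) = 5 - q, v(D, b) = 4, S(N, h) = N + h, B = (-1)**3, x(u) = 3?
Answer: 456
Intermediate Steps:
B = -1
X(q) = -5/2 + q/2 (X(q) = -(5 - q)/2 = -5/2 + q/2)
s(R) = -1/2 (s(R) = -5/2 + (1/2)*4 = -5/2 + 2 = -1/2)
K(Y) = 0 (K(Y) = (-3 + 3)**2 = 0**2 = 0)
s(17)*K(S(4, -3)) + 456 = -1/2*0 + 456 = 0 + 456 = 456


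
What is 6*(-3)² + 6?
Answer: 60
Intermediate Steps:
6*(-3)² + 6 = 6*9 + 6 = 54 + 6 = 60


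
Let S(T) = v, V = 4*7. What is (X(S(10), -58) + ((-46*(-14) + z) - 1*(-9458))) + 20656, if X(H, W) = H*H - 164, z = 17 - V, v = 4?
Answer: 30599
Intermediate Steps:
V = 28
S(T) = 4
z = -11 (z = 17 - 1*28 = 17 - 28 = -11)
X(H, W) = -164 + H² (X(H, W) = H² - 164 = -164 + H²)
(X(S(10), -58) + ((-46*(-14) + z) - 1*(-9458))) + 20656 = ((-164 + 4²) + ((-46*(-14) - 11) - 1*(-9458))) + 20656 = ((-164 + 16) + ((644 - 11) + 9458)) + 20656 = (-148 + (633 + 9458)) + 20656 = (-148 + 10091) + 20656 = 9943 + 20656 = 30599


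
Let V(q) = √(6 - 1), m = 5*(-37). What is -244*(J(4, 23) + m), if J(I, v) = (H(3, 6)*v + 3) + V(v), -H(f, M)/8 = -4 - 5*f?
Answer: -808616 - 244*√5 ≈ -8.0916e+5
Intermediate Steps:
m = -185
H(f, M) = 32 + 40*f (H(f, M) = -8*(-4 - 5*f) = 32 + 40*f)
V(q) = √5
J(I, v) = 3 + √5 + 152*v (J(I, v) = ((32 + 40*3)*v + 3) + √5 = ((32 + 120)*v + 3) + √5 = (152*v + 3) + √5 = (3 + 152*v) + √5 = 3 + √5 + 152*v)
-244*(J(4, 23) + m) = -244*((3 + √5 + 152*23) - 185) = -244*((3 + √5 + 3496) - 185) = -244*((3499 + √5) - 185) = -244*(3314 + √5) = -808616 - 244*√5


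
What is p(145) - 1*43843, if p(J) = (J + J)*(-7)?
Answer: -45873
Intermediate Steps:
p(J) = -14*J (p(J) = (2*J)*(-7) = -14*J)
p(145) - 1*43843 = -14*145 - 1*43843 = -2030 - 43843 = -45873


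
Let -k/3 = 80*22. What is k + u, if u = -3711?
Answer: -8991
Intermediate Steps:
k = -5280 (k = -240*22 = -3*1760 = -5280)
k + u = -5280 - 3711 = -8991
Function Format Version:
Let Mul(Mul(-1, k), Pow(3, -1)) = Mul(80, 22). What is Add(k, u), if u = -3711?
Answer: -8991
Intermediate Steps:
k = -5280 (k = Mul(-3, Mul(80, 22)) = Mul(-3, 1760) = -5280)
Add(k, u) = Add(-5280, -3711) = -8991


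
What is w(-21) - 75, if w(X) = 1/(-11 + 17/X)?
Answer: -18621/248 ≈ -75.085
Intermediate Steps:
w(-21) - 75 = -1*(-21)/(-17 + 11*(-21)) - 75 = -1*(-21)/(-17 - 231) - 75 = -1*(-21)/(-248) - 75 = -1*(-21)*(-1/248) - 75 = -21/248 - 75 = -18621/248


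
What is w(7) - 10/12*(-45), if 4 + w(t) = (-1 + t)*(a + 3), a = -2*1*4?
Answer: 7/2 ≈ 3.5000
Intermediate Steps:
a = -8 (a = -2*4 = -8)
w(t) = 1 - 5*t (w(t) = -4 + (-1 + t)*(-8 + 3) = -4 + (-1 + t)*(-5) = -4 + (5 - 5*t) = 1 - 5*t)
w(7) - 10/12*(-45) = (1 - 5*7) - 10/12*(-45) = (1 - 35) - 10*1/12*(-45) = -34 - ⅚*(-45) = -34 + 75/2 = 7/2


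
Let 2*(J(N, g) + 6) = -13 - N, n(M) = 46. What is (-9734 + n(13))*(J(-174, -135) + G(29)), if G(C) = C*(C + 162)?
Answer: -54383588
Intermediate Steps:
J(N, g) = -25/2 - N/2 (J(N, g) = -6 + (-13 - N)/2 = -6 + (-13/2 - N/2) = -25/2 - N/2)
G(C) = C*(162 + C)
(-9734 + n(13))*(J(-174, -135) + G(29)) = (-9734 + 46)*((-25/2 - ½*(-174)) + 29*(162 + 29)) = -9688*((-25/2 + 87) + 29*191) = -9688*(149/2 + 5539) = -9688*11227/2 = -54383588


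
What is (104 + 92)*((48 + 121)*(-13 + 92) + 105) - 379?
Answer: 2636997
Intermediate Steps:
(104 + 92)*((48 + 121)*(-13 + 92) + 105) - 379 = 196*(169*79 + 105) - 379 = 196*(13351 + 105) - 379 = 196*13456 - 379 = 2637376 - 379 = 2636997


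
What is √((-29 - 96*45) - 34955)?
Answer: 34*I*√34 ≈ 198.25*I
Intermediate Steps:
√((-29 - 96*45) - 34955) = √((-29 - 4320) - 34955) = √(-4349 - 34955) = √(-39304) = 34*I*√34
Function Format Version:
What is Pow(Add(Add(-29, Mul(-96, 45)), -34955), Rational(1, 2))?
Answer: Mul(34, I, Pow(34, Rational(1, 2))) ≈ Mul(198.25, I)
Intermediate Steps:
Pow(Add(Add(-29, Mul(-96, 45)), -34955), Rational(1, 2)) = Pow(Add(Add(-29, -4320), -34955), Rational(1, 2)) = Pow(Add(-4349, -34955), Rational(1, 2)) = Pow(-39304, Rational(1, 2)) = Mul(34, I, Pow(34, Rational(1, 2)))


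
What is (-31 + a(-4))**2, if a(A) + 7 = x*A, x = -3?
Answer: 676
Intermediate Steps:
a(A) = -7 - 3*A
(-31 + a(-4))**2 = (-31 + (-7 - 3*(-4)))**2 = (-31 + (-7 + 12))**2 = (-31 + 5)**2 = (-26)**2 = 676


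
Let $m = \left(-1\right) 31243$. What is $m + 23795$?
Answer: $-7448$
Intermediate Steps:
$m = -31243$
$m + 23795 = -31243 + 23795 = -7448$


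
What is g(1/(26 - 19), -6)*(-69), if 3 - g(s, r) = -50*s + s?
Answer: -690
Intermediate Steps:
g(s, r) = 3 + 49*s (g(s, r) = 3 - (-50*s + s) = 3 - (-49)*s = 3 + 49*s)
g(1/(26 - 19), -6)*(-69) = (3 + 49/(26 - 19))*(-69) = (3 + 49/7)*(-69) = (3 + 49*(⅐))*(-69) = (3 + 7)*(-69) = 10*(-69) = -690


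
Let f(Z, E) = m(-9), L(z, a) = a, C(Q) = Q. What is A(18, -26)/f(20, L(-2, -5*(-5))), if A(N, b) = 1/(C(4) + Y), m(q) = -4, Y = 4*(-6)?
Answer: 1/80 ≈ 0.012500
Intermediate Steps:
Y = -24
f(Z, E) = -4
A(N, b) = -1/20 (A(N, b) = 1/(4 - 24) = 1/(-20) = -1/20)
A(18, -26)/f(20, L(-2, -5*(-5))) = -1/20/(-4) = -1/20*(-1/4) = 1/80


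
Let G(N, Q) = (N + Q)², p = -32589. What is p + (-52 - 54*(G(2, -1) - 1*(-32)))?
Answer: -34423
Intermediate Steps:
p + (-52 - 54*(G(2, -1) - 1*(-32))) = -32589 + (-52 - 54*((2 - 1)² - 1*(-32))) = -32589 + (-52 - 54*(1² + 32)) = -32589 + (-52 - 54*(1 + 32)) = -32589 + (-52 - 54*33) = -32589 + (-52 - 1782) = -32589 - 1834 = -34423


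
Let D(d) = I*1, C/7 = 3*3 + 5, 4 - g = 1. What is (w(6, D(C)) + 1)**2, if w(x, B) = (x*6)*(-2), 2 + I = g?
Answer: 5041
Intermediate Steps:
g = 3 (g = 4 - 1*1 = 4 - 1 = 3)
C = 98 (C = 7*(3*3 + 5) = 7*(9 + 5) = 7*14 = 98)
I = 1 (I = -2 + 3 = 1)
D(d) = 1 (D(d) = 1*1 = 1)
w(x, B) = -12*x (w(x, B) = (6*x)*(-2) = -12*x)
(w(6, D(C)) + 1)**2 = (-12*6 + 1)**2 = (-72 + 1)**2 = (-71)**2 = 5041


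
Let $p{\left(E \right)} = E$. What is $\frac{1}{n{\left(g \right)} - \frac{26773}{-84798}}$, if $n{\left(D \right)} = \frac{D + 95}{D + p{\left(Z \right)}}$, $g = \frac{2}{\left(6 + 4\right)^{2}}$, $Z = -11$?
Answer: $- \frac{1724226}{14376923} \approx -0.11993$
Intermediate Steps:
$g = \frac{1}{50}$ ($g = \frac{2}{10^{2}} = \frac{2}{100} = 2 \cdot \frac{1}{100} = \frac{1}{50} \approx 0.02$)
$n{\left(D \right)} = \frac{95 + D}{-11 + D}$ ($n{\left(D \right)} = \frac{D + 95}{D - 11} = \frac{95 + D}{-11 + D}$)
$\frac{1}{n{\left(g \right)} - \frac{26773}{-84798}} = \frac{1}{\frac{95 + \frac{1}{50}}{-11 + \frac{1}{50}} - \frac{26773}{-84798}} = \frac{1}{\frac{1}{- \frac{549}{50}} \cdot \frac{4751}{50} - - \frac{26773}{84798}} = \frac{1}{\left(- \frac{50}{549}\right) \frac{4751}{50} + \frac{26773}{84798}} = \frac{1}{- \frac{4751}{549} + \frac{26773}{84798}} = \frac{1}{- \frac{14376923}{1724226}} = - \frac{1724226}{14376923}$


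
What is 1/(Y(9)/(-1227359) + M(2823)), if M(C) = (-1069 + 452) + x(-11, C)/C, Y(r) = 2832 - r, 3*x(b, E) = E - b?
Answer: -10394503371/6409954152488 ≈ -0.0016216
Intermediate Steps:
x(b, E) = -b/3 + E/3 (x(b, E) = (E - b)/3 = -b/3 + E/3)
M(C) = -617 + (11/3 + C/3)/C (M(C) = (-1069 + 452) + (-1/3*(-11) + C/3)/C = -617 + (11/3 + C/3)/C)
1/(Y(9)/(-1227359) + M(2823)) = 1/((2832 - 1*9)/(-1227359) + (1/3)*(11 - 1850*2823)/2823) = 1/((2832 - 9)*(-1/1227359) + (1/3)*(1/2823)*(11 - 5222550)) = 1/(2823*(-1/1227359) + (1/3)*(1/2823)*(-5222539)) = 1/(-2823/1227359 - 5222539/8469) = 1/(-6409954152488/10394503371) = -10394503371/6409954152488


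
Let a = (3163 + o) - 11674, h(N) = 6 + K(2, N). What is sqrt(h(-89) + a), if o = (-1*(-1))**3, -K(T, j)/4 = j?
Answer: 2*I*sqrt(2037) ≈ 90.266*I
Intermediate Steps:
K(T, j) = -4*j
o = 1 (o = 1**3 = 1)
h(N) = 6 - 4*N
a = -8510 (a = (3163 + 1) - 11674 = 3164 - 11674 = -8510)
sqrt(h(-89) + a) = sqrt((6 - 4*(-89)) - 8510) = sqrt((6 + 356) - 8510) = sqrt(362 - 8510) = sqrt(-8148) = 2*I*sqrt(2037)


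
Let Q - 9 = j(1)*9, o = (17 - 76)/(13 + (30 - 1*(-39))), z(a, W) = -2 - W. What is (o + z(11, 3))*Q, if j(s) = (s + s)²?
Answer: -21105/82 ≈ -257.38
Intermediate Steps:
o = -59/82 (o = -59/(13 + (30 + 39)) = -59/(13 + 69) = -59/82 ≈ -0.71951)
j(s) = 4*s² (j(s) = (2*s)² = 4*s²)
Q = 45 (Q = 9 + (4*1²)*9 = 9 + (4*1)*9 = 9 + 4*9 = 9 + 36 = 45)
(o + z(11, 3))*Q = (-59/82 + (-2 - 1*3))*45 = (-59/82 + (-2 - 3))*45 = (-59/82 - 5)*45 = -469/82*45 = -21105/82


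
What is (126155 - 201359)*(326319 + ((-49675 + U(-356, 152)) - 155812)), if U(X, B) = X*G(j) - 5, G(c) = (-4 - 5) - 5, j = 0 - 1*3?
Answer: -9461490444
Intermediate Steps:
j = -3 (j = 0 - 3 = -3)
G(c) = -14 (G(c) = -9 - 5 = -14)
U(X, B) = -5 - 14*X (U(X, B) = X*(-14) - 5 = -14*X - 5 = -5 - 14*X)
(126155 - 201359)*(326319 + ((-49675 + U(-356, 152)) - 155812)) = (126155 - 201359)*(326319 + ((-49675 + (-5 - 14*(-356))) - 155812)) = -75204*(326319 + ((-49675 + (-5 + 4984)) - 155812)) = -75204*(326319 + ((-49675 + 4979) - 155812)) = -75204*(326319 + (-44696 - 155812)) = -75204*(326319 - 200508) = -75204*125811 = -9461490444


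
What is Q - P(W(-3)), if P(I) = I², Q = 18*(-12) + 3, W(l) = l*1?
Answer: -222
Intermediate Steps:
W(l) = l
Q = -213 (Q = -216 + 3 = -213)
Q - P(W(-3)) = -213 - 1*(-3)² = -213 - 1*9 = -213 - 9 = -222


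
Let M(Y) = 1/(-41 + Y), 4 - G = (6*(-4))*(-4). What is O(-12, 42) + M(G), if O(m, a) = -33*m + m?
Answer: 51071/133 ≈ 383.99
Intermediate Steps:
O(m, a) = -32*m
G = -92 (G = 4 - 6*(-4)*(-4) = 4 - (-24)*(-4) = 4 - 1*96 = 4 - 96 = -92)
O(-12, 42) + M(G) = -32*(-12) + 1/(-41 - 92) = 384 + 1/(-133) = 384 - 1/133 = 51071/133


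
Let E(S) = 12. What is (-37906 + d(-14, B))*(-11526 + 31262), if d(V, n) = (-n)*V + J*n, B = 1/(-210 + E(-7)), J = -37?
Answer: -74062941820/99 ≈ -7.4811e+8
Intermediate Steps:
B = -1/198 (B = 1/(-210 + 12) = 1/(-198) = -1/198 ≈ -0.0050505)
d(V, n) = -37*n - V*n (d(V, n) = (-n)*V - 37*n = -V*n - 37*n = -37*n - V*n)
(-37906 + d(-14, B))*(-11526 + 31262) = (-37906 - 1*(-1/198)*(37 - 14))*(-11526 + 31262) = (-37906 - 1*(-1/198)*23)*19736 = (-37906 + 23/198)*19736 = -7505365/198*19736 = -74062941820/99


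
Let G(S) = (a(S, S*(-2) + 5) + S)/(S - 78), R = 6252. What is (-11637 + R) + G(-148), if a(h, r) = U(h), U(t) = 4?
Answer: -608433/113 ≈ -5384.4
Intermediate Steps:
a(h, r) = 4
G(S) = (4 + S)/(-78 + S) (G(S) = (4 + S)/(S - 78) = (4 + S)/(-78 + S))
(-11637 + R) + G(-148) = (-11637 + 6252) + (4 - 148)/(-78 - 148) = -5385 - 144/(-226) = -5385 - 1/226*(-144) = -5385 + 72/113 = -608433/113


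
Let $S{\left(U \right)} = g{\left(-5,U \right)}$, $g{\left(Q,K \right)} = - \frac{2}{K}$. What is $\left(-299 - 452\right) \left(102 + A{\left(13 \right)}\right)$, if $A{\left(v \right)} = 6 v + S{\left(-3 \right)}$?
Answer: $- \frac{407042}{3} \approx -1.3568 \cdot 10^{5}$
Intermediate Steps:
$S{\left(U \right)} = - \frac{2}{U}$
$A{\left(v \right)} = \frac{2}{3} + 6 v$ ($A{\left(v \right)} = 6 v - \frac{2}{-3} = 6 v - - \frac{2}{3} = 6 v + \frac{2}{3} = \frac{2}{3} + 6 v$)
$\left(-299 - 452\right) \left(102 + A{\left(13 \right)}\right) = \left(-299 - 452\right) \left(102 + \left(\frac{2}{3} + 6 \cdot 13\right)\right) = - 751 \left(102 + \left(\frac{2}{3} + 78\right)\right) = - 751 \left(102 + \frac{236}{3}\right) = \left(-751\right) \frac{542}{3} = - \frac{407042}{3}$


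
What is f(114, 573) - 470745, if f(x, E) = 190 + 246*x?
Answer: -442511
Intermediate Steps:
f(114, 573) - 470745 = (190 + 246*114) - 470745 = (190 + 28044) - 470745 = 28234 - 470745 = -442511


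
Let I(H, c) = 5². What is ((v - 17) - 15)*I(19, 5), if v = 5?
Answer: -675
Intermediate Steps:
I(H, c) = 25
((v - 17) - 15)*I(19, 5) = ((5 - 17) - 15)*25 = (-12 - 15)*25 = -27*25 = -675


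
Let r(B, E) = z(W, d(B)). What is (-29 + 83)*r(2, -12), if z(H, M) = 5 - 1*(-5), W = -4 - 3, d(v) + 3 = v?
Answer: 540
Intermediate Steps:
d(v) = -3 + v
W = -7
z(H, M) = 10 (z(H, M) = 5 + 5 = 10)
r(B, E) = 10
(-29 + 83)*r(2, -12) = (-29 + 83)*10 = 54*10 = 540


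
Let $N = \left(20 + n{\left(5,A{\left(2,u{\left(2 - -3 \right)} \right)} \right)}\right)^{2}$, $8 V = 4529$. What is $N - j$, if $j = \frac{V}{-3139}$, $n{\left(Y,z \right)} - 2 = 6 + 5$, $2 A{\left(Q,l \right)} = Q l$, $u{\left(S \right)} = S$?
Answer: $\frac{27351497}{25112} \approx 1089.2$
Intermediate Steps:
$A{\left(Q,l \right)} = \frac{Q l}{2}$
$V = \frac{4529}{8}$ ($V = \frac{1}{8} \cdot 4529 = \frac{4529}{8} \approx 566.13$)
$n{\left(Y,z \right)} = 13$ ($n{\left(Y,z \right)} = 2 + \left(6 + 5\right) = 2 + 11 = 13$)
$N = 1089$ ($N = \left(20 + 13\right)^{2} = 33^{2} = 1089$)
$j = - \frac{4529}{25112}$ ($j = \frac{4529}{8 \left(-3139\right)} = \frac{4529}{8} \left(- \frac{1}{3139}\right) = - \frac{4529}{25112} \approx -0.18035$)
$N - j = 1089 - - \frac{4529}{25112} = 1089 + \frac{4529}{25112} = \frac{27351497}{25112}$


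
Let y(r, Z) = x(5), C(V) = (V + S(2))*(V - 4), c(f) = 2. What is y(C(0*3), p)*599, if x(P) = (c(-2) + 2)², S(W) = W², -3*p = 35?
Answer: 9584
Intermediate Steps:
p = -35/3 (p = -⅓*35 = -35/3 ≈ -11.667)
x(P) = 16 (x(P) = (2 + 2)² = 4² = 16)
C(V) = (-4 + V)*(4 + V) (C(V) = (V + 2²)*(V - 4) = (V + 4)*(-4 + V) = (4 + V)*(-4 + V) = (-4 + V)*(4 + V))
y(r, Z) = 16
y(C(0*3), p)*599 = 16*599 = 9584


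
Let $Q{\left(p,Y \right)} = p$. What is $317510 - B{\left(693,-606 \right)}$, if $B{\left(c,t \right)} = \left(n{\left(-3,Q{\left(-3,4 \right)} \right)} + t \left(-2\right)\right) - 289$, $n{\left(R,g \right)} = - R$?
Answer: $316584$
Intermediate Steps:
$B{\left(c,t \right)} = -286 - 2 t$ ($B{\left(c,t \right)} = \left(\left(-1\right) \left(-3\right) + t \left(-2\right)\right) - 289 = \left(3 - 2 t\right) - 289 = -286 - 2 t$)
$317510 - B{\left(693,-606 \right)} = 317510 - \left(-286 - -1212\right) = 317510 - \left(-286 + 1212\right) = 317510 - 926 = 316584$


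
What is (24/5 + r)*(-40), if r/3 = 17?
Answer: -2232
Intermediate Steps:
r = 51 (r = 3*17 = 51)
(24/5 + r)*(-40) = (24/5 + 51)*(-40) = (279/5)*(-40) = -2232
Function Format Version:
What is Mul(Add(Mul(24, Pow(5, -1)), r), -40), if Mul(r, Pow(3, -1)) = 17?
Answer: -2232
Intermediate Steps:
r = 51 (r = Mul(3, 17) = 51)
Mul(Add(Mul(24, Pow(5, -1)), r), -40) = Mul(Add(Mul(24, Pow(5, -1)), 51), -40) = Mul(Add(Mul(24, Rational(1, 5)), 51), -40) = Mul(Add(Rational(24, 5), 51), -40) = Mul(Rational(279, 5), -40) = -2232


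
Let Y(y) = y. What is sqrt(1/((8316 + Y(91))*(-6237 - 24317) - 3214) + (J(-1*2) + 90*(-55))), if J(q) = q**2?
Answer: I*sqrt(9065269561471917001)/42811782 ≈ 70.328*I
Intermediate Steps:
sqrt(1/((8316 + Y(91))*(-6237 - 24317) - 3214) + (J(-1*2) + 90*(-55))) = sqrt(1/((8316 + 91)*(-6237 - 24317) - 3214) + ((-1*2)**2 + 90*(-55))) = sqrt(1/(8407*(-30554) - 3214) + ((-2)**2 - 4950)) = sqrt(1/(-256867478 - 3214) + (4 - 4950)) = sqrt(1/(-256870692) - 4946) = sqrt(-1/256870692 - 4946) = sqrt(-1270482442633/256870692) = I*sqrt(9065269561471917001)/42811782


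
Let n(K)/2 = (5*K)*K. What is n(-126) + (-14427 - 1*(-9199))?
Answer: 153532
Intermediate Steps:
n(K) = 10*K**2 (n(K) = 2*((5*K)*K) = 2*(5*K**2) = 10*K**2)
n(-126) + (-14427 - 1*(-9199)) = 10*(-126)**2 + (-14427 - 1*(-9199)) = 10*15876 + (-14427 + 9199) = 158760 - 5228 = 153532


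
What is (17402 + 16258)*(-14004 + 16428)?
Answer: 81591840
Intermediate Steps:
(17402 + 16258)*(-14004 + 16428) = 33660*2424 = 81591840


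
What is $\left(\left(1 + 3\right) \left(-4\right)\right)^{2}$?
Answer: $256$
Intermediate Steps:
$\left(\left(1 + 3\right) \left(-4\right)\right)^{2} = \left(4 \left(-4\right)\right)^{2} = \left(-16\right)^{2} = 256$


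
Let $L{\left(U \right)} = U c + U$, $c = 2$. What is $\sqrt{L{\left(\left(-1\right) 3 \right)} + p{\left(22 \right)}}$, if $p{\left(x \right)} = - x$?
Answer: $i \sqrt{31} \approx 5.5678 i$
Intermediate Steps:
$L{\left(U \right)} = 3 U$ ($L{\left(U \right)} = U 2 + U = 2 U + U = 3 U$)
$\sqrt{L{\left(\left(-1\right) 3 \right)} + p{\left(22 \right)}} = \sqrt{3 \left(\left(-1\right) 3\right) - 22} = \sqrt{3 \left(-3\right) - 22} = \sqrt{-9 - 22} = \sqrt{-31} = i \sqrt{31}$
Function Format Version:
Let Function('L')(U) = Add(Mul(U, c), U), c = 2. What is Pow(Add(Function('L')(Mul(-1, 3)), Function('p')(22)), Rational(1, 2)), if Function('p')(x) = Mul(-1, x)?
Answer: Mul(I, Pow(31, Rational(1, 2))) ≈ Mul(5.5678, I)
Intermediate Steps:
Function('L')(U) = Mul(3, U) (Function('L')(U) = Add(Mul(U, 2), U) = Add(Mul(2, U), U) = Mul(3, U))
Pow(Add(Function('L')(Mul(-1, 3)), Function('p')(22)), Rational(1, 2)) = Pow(Add(Mul(3, Mul(-1, 3)), Mul(-1, 22)), Rational(1, 2)) = Pow(Add(Mul(3, -3), -22), Rational(1, 2)) = Pow(Add(-9, -22), Rational(1, 2)) = Pow(-31, Rational(1, 2)) = Mul(I, Pow(31, Rational(1, 2)))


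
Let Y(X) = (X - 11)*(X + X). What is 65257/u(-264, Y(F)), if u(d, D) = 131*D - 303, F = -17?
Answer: 65257/124409 ≈ 0.52454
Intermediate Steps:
Y(X) = 2*X*(-11 + X) (Y(X) = (-11 + X)*(2*X) = 2*X*(-11 + X))
u(d, D) = -303 + 131*D
65257/u(-264, Y(F)) = 65257/(-303 + 131*(2*(-17)*(-11 - 17))) = 65257/(-303 + 131*(2*(-17)*(-28))) = 65257/(-303 + 131*952) = 65257/(-303 + 124712) = 65257/124409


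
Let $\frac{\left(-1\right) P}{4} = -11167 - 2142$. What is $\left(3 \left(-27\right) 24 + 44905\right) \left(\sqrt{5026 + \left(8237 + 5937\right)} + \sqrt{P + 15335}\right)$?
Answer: $128883 \sqrt{7619} + 3436880 \sqrt{3} \approx 1.7203 \cdot 10^{7}$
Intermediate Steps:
$P = 53236$ ($P = - 4 \left(-11167 - 2142\right) = \left(-4\right) \left(-13309\right) = 53236$)
$\left(3 \left(-27\right) 24 + 44905\right) \left(\sqrt{5026 + \left(8237 + 5937\right)} + \sqrt{P + 15335}\right) = \left(3 \left(-27\right) 24 + 44905\right) \left(\sqrt{5026 + \left(8237 + 5937\right)} + \sqrt{53236 + 15335}\right) = \left(\left(-81\right) 24 + 44905\right) \left(\sqrt{5026 + 14174} + \sqrt{68571}\right) = \left(-1944 + 44905\right) \left(\sqrt{19200} + 3 \sqrt{7619}\right) = 42961 \left(80 \sqrt{3} + 3 \sqrt{7619}\right) = 42961 \left(3 \sqrt{7619} + 80 \sqrt{3}\right) = 128883 \sqrt{7619} + 3436880 \sqrt{3}$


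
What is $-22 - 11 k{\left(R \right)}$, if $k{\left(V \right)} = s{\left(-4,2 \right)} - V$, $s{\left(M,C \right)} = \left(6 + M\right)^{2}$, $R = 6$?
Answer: $0$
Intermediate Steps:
$k{\left(V \right)} = 4 - V$ ($k{\left(V \right)} = \left(6 - 4\right)^{2} - V = 2^{2} - V = 4 - V$)
$-22 - 11 k{\left(R \right)} = -22 - 11 \left(4 - 6\right) = -22 - -22 = -22 + 22 = 0$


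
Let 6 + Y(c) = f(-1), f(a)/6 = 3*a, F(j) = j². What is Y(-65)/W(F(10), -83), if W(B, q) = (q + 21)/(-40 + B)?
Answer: 720/31 ≈ 23.226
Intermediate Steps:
f(a) = 18*a (f(a) = 6*(3*a) = 18*a)
Y(c) = -24 (Y(c) = -6 + 18*(-1) = -6 - 18 = -24)
W(B, q) = (21 + q)/(-40 + B)
Y(-65)/W(F(10), -83) = -24*(-40 + 10²)/(21 - 83) = -24/(-62/(-40 + 100)) = -24/(-62/60) = -24/((1/60)*(-62)) = -24/(-31/30) = -24*(-30/31) = 720/31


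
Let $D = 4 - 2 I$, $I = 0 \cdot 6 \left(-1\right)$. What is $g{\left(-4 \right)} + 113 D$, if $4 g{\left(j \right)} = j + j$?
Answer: $450$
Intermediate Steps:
$I = 0$ ($I = 0 \left(-1\right) = 0$)
$D = 4$ ($D = 4 - 0 = 4 + 0 = 4$)
$g{\left(j \right)} = \frac{j}{2}$ ($g{\left(j \right)} = \frac{j + j}{4} = \frac{2 j}{4} = \frac{j}{2}$)
$g{\left(-4 \right)} + 113 D = \frac{1}{2} \left(-4\right) + 113 \cdot 4 = -2 + 452 = 450$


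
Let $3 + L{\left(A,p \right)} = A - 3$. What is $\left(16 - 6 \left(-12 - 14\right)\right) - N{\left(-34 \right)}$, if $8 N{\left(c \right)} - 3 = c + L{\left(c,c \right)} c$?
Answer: $\frac{47}{8} \approx 5.875$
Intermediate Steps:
$L{\left(A,p \right)} = -6 + A$ ($L{\left(A,p \right)} = -3 + \left(A - 3\right) = -3 + \left(-3 + A\right) = -6 + A$)
$N{\left(c \right)} = \frac{3}{8} + \frac{c}{8} + \frac{c \left(-6 + c\right)}{8}$ ($N{\left(c \right)} = \frac{3}{8} + \frac{c + \left(-6 + c\right) c}{8} = \frac{3}{8} + \frac{c + c \left(-6 + c\right)}{8} = \frac{3}{8} + \left(\frac{c}{8} + \frac{c \left(-6 + c\right)}{8}\right) = \frac{3}{8} + \frac{c}{8} + \frac{c \left(-6 + c\right)}{8}$)
$\left(16 - 6 \left(-12 - 14\right)\right) - N{\left(-34 \right)} = \left(16 - 6 \left(-12 - 14\right)\right) - \left(\frac{3}{8} + \frac{1}{8} \left(-34\right) + \frac{1}{8} \left(-34\right) \left(-6 - 34\right)\right) = \left(16 - 6 \left(-12 - 14\right)\right) - \left(\frac{3}{8} - \frac{17}{4} + \frac{1}{8} \left(-34\right) \left(-40\right)\right) = \left(16 - -156\right) - \left(\frac{3}{8} - \frac{17}{4} + 170\right) = \left(16 + 156\right) - \frac{1329}{8} = 172 - \frac{1329}{8} = \frac{47}{8}$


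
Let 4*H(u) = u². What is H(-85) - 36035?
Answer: -136915/4 ≈ -34229.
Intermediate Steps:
H(u) = u²/4
H(-85) - 36035 = (¼)*(-85)² - 36035 = (¼)*7225 - 36035 = 7225/4 - 36035 = -136915/4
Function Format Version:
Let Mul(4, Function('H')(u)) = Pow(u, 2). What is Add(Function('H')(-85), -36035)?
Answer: Rational(-136915, 4) ≈ -34229.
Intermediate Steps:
Function('H')(u) = Mul(Rational(1, 4), Pow(u, 2))
Add(Function('H')(-85), -36035) = Add(Mul(Rational(1, 4), Pow(-85, 2)), -36035) = Add(Mul(Rational(1, 4), 7225), -36035) = Add(Rational(7225, 4), -36035) = Rational(-136915, 4)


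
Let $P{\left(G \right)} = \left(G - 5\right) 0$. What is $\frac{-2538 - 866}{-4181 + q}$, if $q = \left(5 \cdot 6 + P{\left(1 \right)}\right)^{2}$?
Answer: $\frac{3404}{3281} \approx 1.0375$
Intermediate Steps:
$P{\left(G \right)} = 0$ ($P{\left(G \right)} = \left(-5 + G\right) 0 = 0$)
$q = 900$ ($q = \left(5 \cdot 6 + 0\right)^{2} = \left(30 + 0\right)^{2} = 30^{2} = 900$)
$\frac{-2538 - 866}{-4181 + q} = \frac{-2538 - 866}{-4181 + 900} = - \frac{3404}{-3281} = \left(-3404\right) \left(- \frac{1}{3281}\right) = \frac{3404}{3281}$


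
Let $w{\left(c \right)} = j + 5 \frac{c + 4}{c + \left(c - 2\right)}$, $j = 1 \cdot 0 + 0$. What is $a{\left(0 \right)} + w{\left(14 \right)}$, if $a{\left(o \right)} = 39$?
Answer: $\frac{552}{13} \approx 42.462$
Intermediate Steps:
$j = 0$ ($j = 0 + 0 = 0$)
$w{\left(c \right)} = \frac{5 \left(4 + c\right)}{-2 + 2 c}$ ($w{\left(c \right)} = 0 + 5 \frac{c + 4}{c + \left(c - 2\right)} = 0 + 5 \frac{4 + c}{c + \left(c - 2\right)} = 0 + 5 \frac{4 + c}{c + \left(-2 + c\right)} = 0 + 5 \frac{4 + c}{-2 + 2 c} = 0 + \frac{5 \left(4 + c\right)}{-2 + 2 c} = \frac{5 \left(4 + c\right)}{-2 + 2 c}$)
$a{\left(0 \right)} + w{\left(14 \right)} = 39 + \frac{5 \left(4 + 14\right)}{2 \left(-1 + 14\right)} = 39 + \frac{5}{2} \cdot \frac{1}{13} \cdot 18 = 39 + \frac{45}{13} = \frac{552}{13}$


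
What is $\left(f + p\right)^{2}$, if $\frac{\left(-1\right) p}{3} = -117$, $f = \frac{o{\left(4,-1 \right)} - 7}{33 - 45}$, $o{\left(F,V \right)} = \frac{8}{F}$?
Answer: $\frac{17783089}{144} \approx 1.2349 \cdot 10^{5}$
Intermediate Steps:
$f = \frac{5}{12}$ ($f = \frac{\frac{8}{4} - 7}{33 - 45} = \frac{8 \cdot \frac{1}{4} - 7}{-12} = \left(2 - 7\right) \left(- \frac{1}{12}\right) = \left(-5\right) \left(- \frac{1}{12}\right) = \frac{5}{12} \approx 0.41667$)
$p = 351$ ($p = \left(-3\right) \left(-117\right) = 351$)
$\left(f + p\right)^{2} = \left(\frac{5}{12} + 351\right)^{2} = \left(\frac{4217}{12}\right)^{2} = \frac{17783089}{144}$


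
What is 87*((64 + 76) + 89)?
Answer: 19923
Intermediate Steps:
87*((64 + 76) + 89) = 87*(140 + 89) = 87*229 = 19923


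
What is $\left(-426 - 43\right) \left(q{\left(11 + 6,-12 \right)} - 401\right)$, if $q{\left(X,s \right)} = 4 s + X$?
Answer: $202608$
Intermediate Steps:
$q{\left(X,s \right)} = X + 4 s$
$\left(-426 - 43\right) \left(q{\left(11 + 6,-12 \right)} - 401\right) = \left(-426 - 43\right) \left(\left(\left(11 + 6\right) + 4 \left(-12\right)\right) - 401\right) = - 469 \left(\left(17 - 48\right) - 401\right) = - 469 \left(-31 - 401\right) = \left(-469\right) \left(-432\right) = 202608$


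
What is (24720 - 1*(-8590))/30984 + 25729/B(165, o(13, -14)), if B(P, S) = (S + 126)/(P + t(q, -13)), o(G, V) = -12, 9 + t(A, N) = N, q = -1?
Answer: 3166710733/98116 ≈ 32275.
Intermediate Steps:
t(A, N) = -9 + N
B(P, S) = (126 + S)/(-22 + P) (B(P, S) = (S + 126)/(P + (-9 - 13)) = (126 + S)/(P - 22) = (126 + S)/(-22 + P))
(24720 - 1*(-8590))/30984 + 25729/B(165, o(13, -14)) = (24720 - 1*(-8590))/30984 + 25729/(((126 - 12)/(-22 + 165))) = (24720 + 8590)*(1/30984) + 25729/((114/143)) = 33310*(1/30984) + 25729/(((1/143)*114)) = 16655/15492 + 25729/(114/143) = 16655/15492 + 25729*(143/114) = 16655/15492 + 3679247/114 = 3166710733/98116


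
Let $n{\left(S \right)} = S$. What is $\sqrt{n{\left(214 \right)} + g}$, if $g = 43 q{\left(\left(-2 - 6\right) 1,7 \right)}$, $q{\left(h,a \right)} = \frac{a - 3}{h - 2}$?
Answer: $\frac{2 \sqrt{1230}}{5} \approx 14.029$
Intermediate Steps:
$q{\left(h,a \right)} = \frac{-3 + a}{-2 + h}$
$g = - \frac{86}{5}$ ($g = 43 \frac{-3 + 7}{-2 + \left(-2 - 6\right) 1} = 43 \frac{1}{-2 + \left(-2 - 6\right) 1} \cdot 4 = 43 \frac{1}{-2 - 8} \cdot 4 = 43 \frac{1}{-10} \cdot 4 = 43 \left(\left(- \frac{1}{10}\right) 4\right) = 43 \left(- \frac{2}{5}\right) = - \frac{86}{5} \approx -17.2$)
$\sqrt{n{\left(214 \right)} + g} = \sqrt{214 - \frac{86}{5}} = \sqrt{\frac{984}{5}} = \frac{2 \sqrt{1230}}{5}$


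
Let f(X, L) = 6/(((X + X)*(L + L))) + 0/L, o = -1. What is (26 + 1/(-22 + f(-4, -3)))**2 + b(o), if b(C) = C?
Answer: 20599139/30625 ≈ 672.63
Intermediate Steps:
f(X, L) = 3/(2*L*X) (f(X, L) = 6/(((2*X)*(2*L))) + 0 = 6/((4*L*X)) + 0 = 6*(1/(4*L*X)) + 0 = 3/(2*L*X) + 0 = 3/(2*L*X))
(26 + 1/(-22 + f(-4, -3)))**2 + b(o) = (26 + 1/(-22 + (3/2)/(-3*(-4))))**2 - 1 = (26 + 1/(-22 + (3/2)*(-1/3)*(-1/4)))**2 - 1 = (26 + 1/(-22 + 1/8))**2 - 1 = (26 + 1/(-175/8))**2 - 1 = (26 - 8/175)**2 - 1 = (4542/175)**2 - 1 = 20629764/30625 - 1 = 20599139/30625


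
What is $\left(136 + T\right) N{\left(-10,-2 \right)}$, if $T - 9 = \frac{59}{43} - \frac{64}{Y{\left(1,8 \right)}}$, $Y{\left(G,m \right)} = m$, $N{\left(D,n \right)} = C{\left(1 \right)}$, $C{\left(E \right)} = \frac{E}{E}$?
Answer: $\frac{5950}{43} \approx 138.37$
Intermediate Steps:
$C{\left(E \right)} = 1$
$N{\left(D,n \right)} = 1$
$T = \frac{102}{43}$ ($T = 9 + \left(\frac{59}{43} - \frac{64}{8}\right) = 9 + \left(59 \cdot \frac{1}{43} - 8\right) = 9 + \left(\frac{59}{43} - 8\right) = 9 - \frac{285}{43} = \frac{102}{43} \approx 2.3721$)
$\left(136 + T\right) N{\left(-10,-2 \right)} = \left(136 + \frac{102}{43}\right) 1 = \frac{5950}{43} \cdot 1 = \frac{5950}{43}$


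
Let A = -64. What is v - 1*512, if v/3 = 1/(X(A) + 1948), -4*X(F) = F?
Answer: -1005565/1964 ≈ -512.00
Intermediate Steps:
X(F) = -F/4
v = 3/1964 (v = 3/(-1/4*(-64) + 1948) = 3/(16 + 1948) = 3/1964 ≈ 0.0015275)
v - 1*512 = 3/1964 - 1*512 = 3/1964 - 512 = -1005565/1964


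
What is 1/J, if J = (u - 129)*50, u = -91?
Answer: -1/11000 ≈ -9.0909e-5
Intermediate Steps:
J = -11000 (J = (-91 - 129)*50 = -220*50 = -11000)
1/J = 1/(-11000) = -1/11000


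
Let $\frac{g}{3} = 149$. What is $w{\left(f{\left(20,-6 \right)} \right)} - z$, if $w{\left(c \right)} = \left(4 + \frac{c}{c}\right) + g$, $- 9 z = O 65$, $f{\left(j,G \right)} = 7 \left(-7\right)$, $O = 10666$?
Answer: $\frac{697358}{9} \approx 77484.0$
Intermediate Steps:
$g = 447$ ($g = 3 \cdot 149 = 447$)
$f{\left(j,G \right)} = -49$
$z = - \frac{693290}{9}$ ($z = - \frac{10666 \cdot 65}{9} = \left(- \frac{1}{9}\right) 693290 = - \frac{693290}{9} \approx -77032.0$)
$w{\left(c \right)} = 452$ ($w{\left(c \right)} = \left(4 + \frac{c}{c}\right) + 447 = \left(4 + 1\right) + 447 = 5 + 447 = 452$)
$w{\left(f{\left(20,-6 \right)} \right)} - z = 452 - - \frac{693290}{9} = 452 + \frac{693290}{9} = \frac{697358}{9}$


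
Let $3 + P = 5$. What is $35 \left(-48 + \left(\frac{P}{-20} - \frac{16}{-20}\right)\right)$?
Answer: $- \frac{3311}{2} \approx -1655.5$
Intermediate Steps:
$P = 2$ ($P = -3 + 5 = 2$)
$35 \left(-48 + \left(\frac{P}{-20} - \frac{16}{-20}\right)\right) = 35 \left(-48 + \left(\frac{2}{-20} - \frac{16}{-20}\right)\right) = 35 \left(-48 + \left(2 \left(- \frac{1}{20}\right) - - \frac{4}{5}\right)\right) = 35 \left(-48 + \left(- \frac{1}{10} + \frac{4}{5}\right)\right) = 35 \left(-48 + \frac{7}{10}\right) = 35 \left(- \frac{473}{10}\right) = - \frac{3311}{2}$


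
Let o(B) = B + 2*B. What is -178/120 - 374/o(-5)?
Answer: 469/20 ≈ 23.450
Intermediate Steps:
o(B) = 3*B
-178/120 - 374/o(-5) = -178/120 - 374/(3*(-5)) = -178*1/120 - 374/(-15) = -89/60 - 374*(-1/15) = -89/60 + 374/15 = 469/20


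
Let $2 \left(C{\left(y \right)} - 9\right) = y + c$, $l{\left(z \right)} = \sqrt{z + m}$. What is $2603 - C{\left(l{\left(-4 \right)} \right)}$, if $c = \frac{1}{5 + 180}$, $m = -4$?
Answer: $\frac{959779}{370} - i \sqrt{2} \approx 2594.0 - 1.4142 i$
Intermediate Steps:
$l{\left(z \right)} = \sqrt{-4 + z}$ ($l{\left(z \right)} = \sqrt{z - 4} = \sqrt{-4 + z}$)
$c = \frac{1}{185} \approx 0.0054054$
$C{\left(y \right)} = \frac{3331}{370} + \frac{y}{2}$ ($C{\left(y \right)} = 9 + \frac{y + \frac{1}{185}}{2} = 9 + \frac{\frac{1}{185} + y}{2} = 9 + \left(\frac{1}{370} + \frac{y}{2}\right) = \frac{3331}{370} + \frac{y}{2}$)
$2603 - C{\left(l{\left(-4 \right)} \right)} = 2603 - \left(\frac{3331}{370} + \frac{\sqrt{-4 - 4}}{2}\right) = 2603 - \left(\frac{3331}{370} + \frac{\sqrt{-8}}{2}\right) = 2603 - \left(\frac{3331}{370} + \frac{2 i \sqrt{2}}{2}\right) = 2603 - \left(\frac{3331}{370} + i \sqrt{2}\right) = \frac{959779}{370} - i \sqrt{2}$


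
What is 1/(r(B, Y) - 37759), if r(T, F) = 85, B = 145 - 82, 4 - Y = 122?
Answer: -1/37674 ≈ -2.6544e-5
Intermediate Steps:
Y = -118 (Y = 4 - 1*122 = 4 - 122 = -118)
B = 63
1/(r(B, Y) - 37759) = 1/(85 - 37759) = 1/(-37674) = -1/37674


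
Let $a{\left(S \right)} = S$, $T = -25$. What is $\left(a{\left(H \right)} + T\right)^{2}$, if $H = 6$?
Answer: $361$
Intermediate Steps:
$\left(a{\left(H \right)} + T\right)^{2} = \left(6 - 25\right)^{2} = \left(-19\right)^{2} = 361$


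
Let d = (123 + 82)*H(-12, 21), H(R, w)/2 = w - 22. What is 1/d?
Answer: -1/410 ≈ -0.0024390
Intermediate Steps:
H(R, w) = -44 + 2*w (H(R, w) = 2*(w - 22) = 2*(-22 + w) = -44 + 2*w)
d = -410 (d = (123 + 82)*(-44 + 2*21) = 205*(-44 + 42) = 205*(-2) = -410)
1/d = 1/(-410) = -1/410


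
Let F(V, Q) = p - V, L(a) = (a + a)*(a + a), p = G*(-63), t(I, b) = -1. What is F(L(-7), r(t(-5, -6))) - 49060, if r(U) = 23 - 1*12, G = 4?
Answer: -49508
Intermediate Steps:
p = -252 (p = 4*(-63) = -252)
r(U) = 11 (r(U) = 23 - 12 = 11)
L(a) = 4*a² (L(a) = (2*a)*(2*a) = 4*a²)
F(V, Q) = -252 - V
F(L(-7), r(t(-5, -6))) - 49060 = (-252 - 4*(-7)²) - 49060 = (-252 - 4*49) - 49060 = (-252 - 1*196) - 49060 = (-252 - 196) - 49060 = -448 - 49060 = -49508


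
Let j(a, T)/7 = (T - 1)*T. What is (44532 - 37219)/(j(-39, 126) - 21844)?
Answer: 7313/88406 ≈ 0.082721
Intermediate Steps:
j(a, T) = 7*T*(-1 + T) (j(a, T) = 7*((T - 1)*T) = 7*((-1 + T)*T) = 7*(T*(-1 + T)) = 7*T*(-1 + T))
(44532 - 37219)/(j(-39, 126) - 21844) = (44532 - 37219)/(7*126*(-1 + 126) - 21844) = 7313/(7*126*125 - 21844) = 7313/(110250 - 21844) = 7313/88406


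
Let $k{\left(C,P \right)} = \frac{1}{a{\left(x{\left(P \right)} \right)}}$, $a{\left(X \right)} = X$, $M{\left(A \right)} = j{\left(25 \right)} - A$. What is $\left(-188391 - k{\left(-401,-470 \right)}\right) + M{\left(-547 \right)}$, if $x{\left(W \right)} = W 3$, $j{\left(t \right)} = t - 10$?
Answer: $- \frac{264838889}{1410} \approx -1.8783 \cdot 10^{5}$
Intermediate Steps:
$j{\left(t \right)} = -10 + t$
$M{\left(A \right)} = 15 - A$ ($M{\left(A \right)} = \left(-10 + 25\right) - A = 15 - A$)
$x{\left(W \right)} = 3 W$
$k{\left(C,P \right)} = \frac{1}{3 P}$
$\left(-188391 - k{\left(-401,-470 \right)}\right) + M{\left(-547 \right)} = \left(-188391 - \frac{1}{3 \left(-470\right)}\right) + \left(15 - -547\right) = \left(-188391 - \frac{1}{3} \left(- \frac{1}{470}\right)\right) + \left(15 + 547\right) = \left(-188391 - - \frac{1}{1410}\right) + 562 = \left(-188391 + \frac{1}{1410}\right) + 562 = - \frac{265631309}{1410} + 562 = - \frac{264838889}{1410}$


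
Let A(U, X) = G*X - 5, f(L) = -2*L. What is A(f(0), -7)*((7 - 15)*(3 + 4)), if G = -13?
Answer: -4816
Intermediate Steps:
A(U, X) = -5 - 13*X (A(U, X) = -13*X - 5 = -5 - 13*X)
A(f(0), -7)*((7 - 15)*(3 + 4)) = (-5 - 13*(-7))*((7 - 15)*(3 + 4)) = (-5 + 91)*(-8*7) = 86*(-56) = -4816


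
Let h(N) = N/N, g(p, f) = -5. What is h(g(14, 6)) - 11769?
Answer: -11768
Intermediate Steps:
h(N) = 1
h(g(14, 6)) - 11769 = 1 - 11769 = -11768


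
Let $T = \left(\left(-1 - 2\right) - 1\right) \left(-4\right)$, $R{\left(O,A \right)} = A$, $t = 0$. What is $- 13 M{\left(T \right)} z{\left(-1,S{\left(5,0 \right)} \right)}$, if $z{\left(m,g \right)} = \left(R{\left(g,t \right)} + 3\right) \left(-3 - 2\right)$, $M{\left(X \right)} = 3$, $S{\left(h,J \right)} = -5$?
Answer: $585$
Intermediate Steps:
$T = 16$ ($T = \left(\left(-1 - 2\right) - 1\right) \left(-4\right) = \left(-3 - 1\right) \left(-4\right) = \left(-4\right) \left(-4\right) = 16$)
$z{\left(m,g \right)} = -15$ ($z{\left(m,g \right)} = \left(0 + 3\right) \left(-3 - 2\right) = 3 \left(-5\right) = -15$)
$- 13 M{\left(T \right)} z{\left(-1,S{\left(5,0 \right)} \right)} = \left(-13\right) 3 \left(-15\right) = \left(-39\right) \left(-15\right) = 585$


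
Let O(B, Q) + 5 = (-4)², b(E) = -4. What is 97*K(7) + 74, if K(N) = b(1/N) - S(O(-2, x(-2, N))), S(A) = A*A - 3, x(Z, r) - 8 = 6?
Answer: -11760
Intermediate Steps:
x(Z, r) = 14 (x(Z, r) = 8 + 6 = 14)
O(B, Q) = 11 (O(B, Q) = -5 + (-4)² = -5 + 16 = 11)
S(A) = -3 + A² (S(A) = A² - 3 = -3 + A²)
K(N) = -122 (K(N) = -4 - (-3 + 11²) = -4 - (-3 + 121) = -4 - 1*118 = -4 - 118 = -122)
97*K(7) + 74 = 97*(-122) + 74 = -11834 + 74 = -11760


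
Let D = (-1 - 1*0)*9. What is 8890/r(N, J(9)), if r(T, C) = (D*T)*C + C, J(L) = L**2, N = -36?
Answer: 1778/5265 ≈ 0.33770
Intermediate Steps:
D = -9 (D = (-1 + 0)*9 = -1*9 = -9)
r(T, C) = C - 9*C*T (r(T, C) = (-9*T)*C + C = -9*C*T + C = C - 9*C*T)
8890/r(N, J(9)) = 8890/((9**2*(1 - 9*(-36)))) = 8890/((81*(1 + 324))) = 8890/((81*325)) = 8890/26325 = 8890*(1/26325) = 1778/5265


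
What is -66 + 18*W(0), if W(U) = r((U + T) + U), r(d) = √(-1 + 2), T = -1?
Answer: -48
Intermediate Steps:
r(d) = 1 (r(d) = √1 = 1)
W(U) = 1
-66 + 18*W(0) = -66 + 18*1 = -66 + 18 = -48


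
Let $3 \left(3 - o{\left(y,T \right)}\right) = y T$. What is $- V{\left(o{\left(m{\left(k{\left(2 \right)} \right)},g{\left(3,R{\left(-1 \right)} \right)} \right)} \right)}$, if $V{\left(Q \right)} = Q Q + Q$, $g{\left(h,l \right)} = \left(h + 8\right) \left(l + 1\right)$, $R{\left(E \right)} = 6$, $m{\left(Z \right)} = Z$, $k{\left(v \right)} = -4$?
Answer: $- \frac{101440}{9} \approx -11271.0$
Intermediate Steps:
$g{\left(h,l \right)} = \left(1 + l\right) \left(8 + h\right)$ ($g{\left(h,l \right)} = \left(8 + h\right) \left(1 + l\right) = \left(1 + l\right) \left(8 + h\right)$)
$o{\left(y,T \right)} = 3 - \frac{T y}{3}$ ($o{\left(y,T \right)} = 3 - \frac{y T}{3} = 3 - \frac{T y}{3}$)
$V{\left(Q \right)} = Q + Q^{2}$ ($V{\left(Q \right)} = Q^{2} + Q = Q + Q^{2}$)
$- V{\left(o{\left(m{\left(k{\left(2 \right)} \right)},g{\left(3,R{\left(-1 \right)} \right)} \right)} \right)} = - \left(3 - \frac{1}{3} \left(8 + 3 + 8 \cdot 6 + 3 \cdot 6\right) \left(-4\right)\right) \left(1 - \left(-3 + \frac{1}{3} \left(8 + 3 + 8 \cdot 6 + 3 \cdot 6\right) \left(-4\right)\right)\right) = - \left(3 - \frac{1}{3} \left(8 + 3 + 48 + 18\right) \left(-4\right)\right) \left(1 - \left(-3 + \frac{1}{3} \left(8 + 3 + 48 + 18\right) \left(-4\right)\right)\right) = - \left(3 - \frac{77}{3} \left(-4\right)\right) \left(1 - \left(-3 + \frac{77}{3} \left(-4\right)\right)\right) = - \left(3 + \frac{308}{3}\right) \left(1 + \left(3 + \frac{308}{3}\right)\right) = - \frac{317 \left(1 + \frac{317}{3}\right)}{3} = - \frac{317 \cdot 320}{3 \cdot 3} = \left(-1\right) \frac{101440}{9} = - \frac{101440}{9}$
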